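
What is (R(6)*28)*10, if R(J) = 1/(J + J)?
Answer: 70/3 ≈ 23.333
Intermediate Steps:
R(J) = 1/(2*J)
(R(6)*28)*10 = (((½)/6)*28)*10 = (((½)*(⅙))*28)*10 = ((1/12)*28)*10 = (7/3)*10 = 70/3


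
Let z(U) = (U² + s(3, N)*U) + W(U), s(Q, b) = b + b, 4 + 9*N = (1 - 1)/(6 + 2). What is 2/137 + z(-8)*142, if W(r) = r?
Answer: 11049890/1233 ≈ 8961.8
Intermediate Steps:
N = -4/9 (N = -4/9 + ((1 - 1)/(6 + 2))/9 = -4/9 + (0/8)/9 = -4/9 + (0*(⅛))/9 = -4/9 + (⅑)*0 = -4/9 + 0 = -4/9 ≈ -0.44444)
s(Q, b) = 2*b
z(U) = U² + U/9 (z(U) = (U² + (2*(-4/9))*U) + U = (U² - 8*U/9) + U = U² + U/9)
2/137 + z(-8)*142 = 2/137 - 8*(⅑ - 8)*142 = 2*(1/137) - 8*(-71/9)*142 = 2/137 + (568/9)*142 = 2/137 + 80656/9 = 11049890/1233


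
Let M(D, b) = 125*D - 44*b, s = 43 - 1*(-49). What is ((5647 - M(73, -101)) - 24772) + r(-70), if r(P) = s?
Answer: -32602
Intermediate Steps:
s = 92 (s = 43 + 49 = 92)
r(P) = 92
M(D, b) = -44*b + 125*D
((5647 - M(73, -101)) - 24772) + r(-70) = ((5647 - (-44*(-101) + 125*73)) - 24772) + 92 = ((5647 - (4444 + 9125)) - 24772) + 92 = ((5647 - 1*13569) - 24772) + 92 = ((5647 - 13569) - 24772) + 92 = (-7922 - 24772) + 92 = -32694 + 92 = -32602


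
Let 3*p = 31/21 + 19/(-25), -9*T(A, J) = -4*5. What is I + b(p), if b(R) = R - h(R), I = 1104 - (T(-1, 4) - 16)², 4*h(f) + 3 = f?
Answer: 51886277/56700 ≈ 915.10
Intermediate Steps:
T(A, J) = 20/9 (T(A, J) = -(-4)*5/9 = -⅑*(-20) = 20/9)
h(f) = -¾ + f/4
p = 376/1575 (p = (31/21 + 19/(-25))/3 = (31*(1/21) + 19*(-1/25))/3 = (31/21 - 19/25)/3 = (⅓)*(376/525) = 376/1575 ≈ 0.23873)
I = 74048/81 (I = 1104 - (20/9 - 16)² = 1104 - (-124/9)² = 1104 - 1*15376/81 = 1104 - 15376/81 = 74048/81 ≈ 914.17)
b(R) = ¾ + 3*R/4 (b(R) = R - (-¾ + R/4) = R + (¾ - R/4) = ¾ + 3*R/4)
I + b(p) = 74048/81 + (¾ + (¾)*(376/1575)) = 74048/81 + (¾ + 94/525) = 74048/81 + 1951/2100 = 51886277/56700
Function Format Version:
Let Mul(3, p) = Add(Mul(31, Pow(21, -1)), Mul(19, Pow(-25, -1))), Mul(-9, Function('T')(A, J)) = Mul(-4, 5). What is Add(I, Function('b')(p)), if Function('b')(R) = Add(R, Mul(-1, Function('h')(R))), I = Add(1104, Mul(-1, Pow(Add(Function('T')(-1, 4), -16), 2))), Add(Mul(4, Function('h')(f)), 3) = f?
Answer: Rational(51886277, 56700) ≈ 915.10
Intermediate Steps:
Function('T')(A, J) = Rational(20, 9) (Function('T')(A, J) = Mul(Rational(-1, 9), Mul(-4, 5)) = Mul(Rational(-1, 9), -20) = Rational(20, 9))
Function('h')(f) = Add(Rational(-3, 4), Mul(Rational(1, 4), f))
p = Rational(376, 1575) (p = Mul(Rational(1, 3), Add(Mul(31, Pow(21, -1)), Mul(19, Pow(-25, -1)))) = Mul(Rational(1, 3), Add(Mul(31, Rational(1, 21)), Mul(19, Rational(-1, 25)))) = Mul(Rational(1, 3), Add(Rational(31, 21), Rational(-19, 25))) = Mul(Rational(1, 3), Rational(376, 525)) = Rational(376, 1575) ≈ 0.23873)
I = Rational(74048, 81) (I = Add(1104, Mul(-1, Pow(Add(Rational(20, 9), -16), 2))) = Add(1104, Mul(-1, Pow(Rational(-124, 9), 2))) = Add(1104, Mul(-1, Rational(15376, 81))) = Add(1104, Rational(-15376, 81)) = Rational(74048, 81) ≈ 914.17)
Function('b')(R) = Add(Rational(3, 4), Mul(Rational(3, 4), R)) (Function('b')(R) = Add(R, Mul(-1, Add(Rational(-3, 4), Mul(Rational(1, 4), R)))) = Add(R, Add(Rational(3, 4), Mul(Rational(-1, 4), R))) = Add(Rational(3, 4), Mul(Rational(3, 4), R)))
Add(I, Function('b')(p)) = Add(Rational(74048, 81), Add(Rational(3, 4), Mul(Rational(3, 4), Rational(376, 1575)))) = Add(Rational(74048, 81), Add(Rational(3, 4), Rational(94, 525))) = Add(Rational(74048, 81), Rational(1951, 2100)) = Rational(51886277, 56700)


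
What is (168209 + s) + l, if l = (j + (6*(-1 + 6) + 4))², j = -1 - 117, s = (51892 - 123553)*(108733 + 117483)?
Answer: -16210689511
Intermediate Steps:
s = -16210864776 (s = -71661*226216 = -16210864776)
j = -118
l = 7056 (l = (-118 + (6*(-1 + 6) + 4))² = (-118 + (6*5 + 4))² = (-118 + (30 + 4))² = (-118 + 34)² = (-84)² = 7056)
(168209 + s) + l = (168209 - 16210864776) + 7056 = -16210696567 + 7056 = -16210689511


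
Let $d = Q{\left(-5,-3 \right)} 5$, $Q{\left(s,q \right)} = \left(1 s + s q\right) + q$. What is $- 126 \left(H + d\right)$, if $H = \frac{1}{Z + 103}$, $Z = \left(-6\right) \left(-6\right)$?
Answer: $- \frac{613116}{139} \approx -4410.9$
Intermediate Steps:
$Q{\left(s,q \right)} = q + s + q s$ ($Q{\left(s,q \right)} = \left(s + q s\right) + q = q + s + q s$)
$Z = 36$
$H = \frac{1}{139}$ ($H = \frac{1}{36 + 103} = \frac{1}{139} \approx 0.0071942$)
$d = 35$ ($d = \left(-3 - 5 - -15\right) 5 = \left(-3 - 5 + 15\right) 5 = 7 \cdot 5 = 35$)
$- 126 \left(H + d\right) = - 126 \left(\frac{1}{139} + 35\right) = \left(-126\right) \frac{4866}{139} = - \frac{613116}{139}$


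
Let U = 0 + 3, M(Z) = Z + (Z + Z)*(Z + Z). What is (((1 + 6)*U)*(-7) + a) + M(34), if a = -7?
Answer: 4504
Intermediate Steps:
M(Z) = Z + 4*Z² (M(Z) = Z + (2*Z)*(2*Z) = Z + 4*Z²)
U = 3
(((1 + 6)*U)*(-7) + a) + M(34) = (((1 + 6)*3)*(-7) - 7) + 34*(1 + 4*34) = ((7*3)*(-7) - 7) + 34*(1 + 136) = (21*(-7) - 7) + 34*137 = (-147 - 7) + 4658 = -154 + 4658 = 4504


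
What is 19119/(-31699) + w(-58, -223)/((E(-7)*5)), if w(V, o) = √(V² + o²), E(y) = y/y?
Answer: -19119/31699 + √53093/5 ≈ 45.481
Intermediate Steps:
E(y) = 1
19119/(-31699) + w(-58, -223)/((E(-7)*5)) = 19119/(-31699) + √((-58)² + (-223)²)/((1*5)) = 19119*(-1/31699) + √(3364 + 49729)/5 = -19119/31699 + √53093*(⅕) = -19119/31699 + √53093/5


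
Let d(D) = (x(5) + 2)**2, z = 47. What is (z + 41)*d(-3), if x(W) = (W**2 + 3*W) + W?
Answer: 194392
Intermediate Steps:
x(W) = W**2 + 4*W
d(D) = 2209 (d(D) = (5*(4 + 5) + 2)**2 = (5*9 + 2)**2 = (45 + 2)**2 = 47**2 = 2209)
(z + 41)*d(-3) = (47 + 41)*2209 = 88*2209 = 194392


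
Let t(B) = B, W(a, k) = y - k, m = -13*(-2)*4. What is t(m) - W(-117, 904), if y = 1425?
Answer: -417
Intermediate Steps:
m = 104 (m = 26*4 = 104)
W(a, k) = 1425 - k
t(m) - W(-117, 904) = 104 - (1425 - 1*904) = 104 - (1425 - 904) = 104 - 1*521 = 104 - 521 = -417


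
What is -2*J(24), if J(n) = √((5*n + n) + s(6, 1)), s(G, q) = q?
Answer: -2*√145 ≈ -24.083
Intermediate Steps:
J(n) = √(1 + 6*n) (J(n) = √((5*n + n) + 1) = √(6*n + 1) = √(1 + 6*n))
-2*J(24) = -2*√(1 + 6*24) = -2*√(1 + 144) = -2*√145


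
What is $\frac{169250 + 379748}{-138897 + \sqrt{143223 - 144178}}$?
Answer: $- \frac{38127087603}{9646188782} - \frac{274499 i \sqrt{955}}{9646188782} \approx -3.9526 - 0.0008794 i$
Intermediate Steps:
$\frac{169250 + 379748}{-138897 + \sqrt{143223 - 144178}} = \frac{548998}{-138897 + \sqrt{-955}} = \frac{548998}{-138897 + i \sqrt{955}}$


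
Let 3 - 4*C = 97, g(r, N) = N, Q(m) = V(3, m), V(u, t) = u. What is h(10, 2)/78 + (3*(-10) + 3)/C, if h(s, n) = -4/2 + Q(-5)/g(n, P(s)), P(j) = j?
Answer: 41321/36660 ≈ 1.1271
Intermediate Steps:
Q(m) = 3
h(s, n) = -2 + 3/s (h(s, n) = -4/2 + 3/s = -4*½ + 3/s = -2 + 3/s)
C = -47/2 (C = ¾ - ¼*97 = ¾ - 97/4 = -47/2 ≈ -23.500)
h(10, 2)/78 + (3*(-10) + 3)/C = (-2 + 3/10)/78 + (3*(-10) + 3)/(-47/2) = (-2 + 3*(⅒))*(1/78) + (-30 + 3)*(-2/47) = (-2 + 3/10)*(1/78) - 27*(-2/47) = -17/10*1/78 + 54/47 = -17/780 + 54/47 = 41321/36660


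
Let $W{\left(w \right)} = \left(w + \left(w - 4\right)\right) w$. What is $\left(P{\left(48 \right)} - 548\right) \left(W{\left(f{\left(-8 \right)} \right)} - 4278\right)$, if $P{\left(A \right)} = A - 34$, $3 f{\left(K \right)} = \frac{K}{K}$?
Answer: $\frac{6855136}{3} \approx 2.285 \cdot 10^{6}$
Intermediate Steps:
$f{\left(K \right)} = \frac{1}{3}$ ($f{\left(K \right)} = \frac{K \frac{1}{K}}{3} = \frac{1}{3} \cdot 1 = \frac{1}{3}$)
$P{\left(A \right)} = -34 + A$ ($P{\left(A \right)} = A - 34 = -34 + A$)
$W{\left(w \right)} = w \left(-4 + 2 w\right)$ ($W{\left(w \right)} = \left(w + \left(-4 + w\right)\right) w = \left(-4 + 2 w\right) w = w \left(-4 + 2 w\right)$)
$\left(P{\left(48 \right)} - 548\right) \left(W{\left(f{\left(-8 \right)} \right)} - 4278\right) = \left(\left(-34 + 48\right) - 548\right) \left(2 \cdot \frac{1}{3} \left(-2 + \frac{1}{3}\right) - 4278\right) = \left(14 - 548\right) \left(2 \cdot \frac{1}{3} \left(- \frac{5}{3}\right) - 4278\right) = - 534 \left(- \frac{10}{9} - 4278\right) = \left(-534\right) \left(- \frac{38512}{9}\right) = \frac{6855136}{3}$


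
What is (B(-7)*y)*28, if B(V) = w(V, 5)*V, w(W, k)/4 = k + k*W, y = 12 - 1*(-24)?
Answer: 846720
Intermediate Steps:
y = 36 (y = 12 + 24 = 36)
w(W, k) = 4*k + 4*W*k (w(W, k) = 4*(k + k*W) = 4*(k + W*k) = 4*k + 4*W*k)
B(V) = V*(20 + 20*V) (B(V) = (4*5*(1 + V))*V = (20 + 20*V)*V = V*(20 + 20*V))
(B(-7)*y)*28 = ((20*(-7)*(1 - 7))*36)*28 = ((20*(-7)*(-6))*36)*28 = (840*36)*28 = 30240*28 = 846720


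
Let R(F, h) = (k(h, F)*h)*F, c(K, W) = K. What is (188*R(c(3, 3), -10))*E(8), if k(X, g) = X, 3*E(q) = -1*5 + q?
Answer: 56400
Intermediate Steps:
E(q) = -5/3 + q/3 (E(q) = (-1*5 + q)/3 = (-5 + q)/3 = -5/3 + q/3)
R(F, h) = F*h² (R(F, h) = (h*h)*F = h²*F = F*h²)
(188*R(c(3, 3), -10))*E(8) = (188*(3*(-10)²))*(-5/3 + (⅓)*8) = (188*(3*100))*(-5/3 + 8/3) = (188*300)*1 = 56400*1 = 56400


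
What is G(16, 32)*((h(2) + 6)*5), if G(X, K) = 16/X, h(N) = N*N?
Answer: 50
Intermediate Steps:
h(N) = N²
G(16, 32)*((h(2) + 6)*5) = (16/16)*((2² + 6)*5) = (16*(1/16))*((4 + 6)*5) = 1*(10*5) = 1*50 = 50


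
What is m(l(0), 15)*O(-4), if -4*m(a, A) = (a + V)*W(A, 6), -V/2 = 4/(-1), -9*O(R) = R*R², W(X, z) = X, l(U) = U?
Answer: -640/3 ≈ -213.33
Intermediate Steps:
O(R) = -R³/9 (O(R) = -R*R²/9 = -R³/9)
V = 8 (V = -8/(-1) = -8*(-1) = -2*(-4) = 8)
m(a, A) = -A*(8 + a)/4 (m(a, A) = -(a + 8)*A/4 = -(8 + a)*A/4 = -A*(8 + a)/4)
m(l(0), 15)*O(-4) = (-¼*15*(8 + 0))*(-⅑*(-4)³) = (-¼*15*8)*(-⅑*(-64)) = -30*64/9 = -640/3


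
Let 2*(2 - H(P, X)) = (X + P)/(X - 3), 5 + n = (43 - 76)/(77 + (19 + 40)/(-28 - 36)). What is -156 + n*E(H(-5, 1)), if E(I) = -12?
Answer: -49120/541 ≈ -90.795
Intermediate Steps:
n = -8819/1623 (n = -5 + (43 - 76)/(77 + (19 + 40)/(-28 - 36)) = -5 - 33/(77 + 59/(-64)) = -5 - 33/(77 + 59*(-1/64)) = -5 - 33/(77 - 59/64) = -5 - 33/4869/64 = -5 - 33*64/4869 = -5 - 704/1623 = -8819/1623 ≈ -5.4338)
H(P, X) = 2 - (P + X)/(2*(-3 + X)) (H(P, X) = 2 - (X + P)/(2*(X - 3)) = 2 - (P + X)/(2*(-3 + X)))
-156 + n*E(H(-5, 1)) = -156 - 8819/1623*(-12) = -156 + 35276/541 = -49120/541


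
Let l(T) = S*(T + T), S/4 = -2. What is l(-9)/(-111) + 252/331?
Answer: -6564/12247 ≈ -0.53597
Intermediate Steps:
S = -8 (S = 4*(-2) = -8)
l(T) = -16*T (l(T) = -8*(T + T) = -16*T)
l(-9)/(-111) + 252/331 = -16*(-9)/(-111) + 252/331 = 144*(-1/111) + 252*(1/331) = -48/37 + 252/331 = -6564/12247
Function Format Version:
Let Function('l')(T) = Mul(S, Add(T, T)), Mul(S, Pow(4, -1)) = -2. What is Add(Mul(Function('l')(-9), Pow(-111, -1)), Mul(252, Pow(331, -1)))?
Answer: Rational(-6564, 12247) ≈ -0.53597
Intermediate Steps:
S = -8 (S = Mul(4, -2) = -8)
Function('l')(T) = Mul(-16, T) (Function('l')(T) = Mul(-8, Add(T, T)) = Mul(-8, Mul(2, T)) = Mul(-16, T))
Add(Mul(Function('l')(-9), Pow(-111, -1)), Mul(252, Pow(331, -1))) = Add(Mul(Mul(-16, -9), Pow(-111, -1)), Mul(252, Pow(331, -1))) = Add(Mul(144, Rational(-1, 111)), Mul(252, Rational(1, 331))) = Add(Rational(-48, 37), Rational(252, 331)) = Rational(-6564, 12247)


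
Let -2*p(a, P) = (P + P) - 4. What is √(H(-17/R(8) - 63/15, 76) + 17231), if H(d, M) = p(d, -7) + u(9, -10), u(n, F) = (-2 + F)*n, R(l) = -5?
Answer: 2*√4283 ≈ 130.89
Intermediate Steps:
p(a, P) = 2 - P (p(a, P) = -((P + P) - 4)/2 = -(2*P - 4)/2 = -(-4 + 2*P)/2 = 2 - P)
u(n, F) = n*(-2 + F)
H(d, M) = -99 (H(d, M) = (2 - 1*(-7)) + 9*(-2 - 10) = (2 + 7) + 9*(-12) = 9 - 108 = -99)
√(H(-17/R(8) - 63/15, 76) + 17231) = √(-99 + 17231) = √17132 = 2*√4283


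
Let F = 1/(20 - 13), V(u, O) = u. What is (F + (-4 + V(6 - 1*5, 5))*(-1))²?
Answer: 484/49 ≈ 9.8775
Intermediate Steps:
F = ⅐ (F = 1/7 = ⅐ ≈ 0.14286)
(F + (-4 + V(6 - 1*5, 5))*(-1))² = (⅐ + (-4 + (6 - 1*5))*(-1))² = (⅐ + (-4 + (6 - 5))*(-1))² = (⅐ + (-4 + 1)*(-1))² = (⅐ - 3*(-1))² = (⅐ + 3)² = (22/7)² = 484/49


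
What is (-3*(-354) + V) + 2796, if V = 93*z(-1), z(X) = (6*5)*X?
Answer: 1068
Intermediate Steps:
z(X) = 30*X
V = -2790 (V = 93*(30*(-1)) = 93*(-30) = -2790)
(-3*(-354) + V) + 2796 = (-3*(-354) - 2790) + 2796 = (1062 - 2790) + 2796 = -1728 + 2796 = 1068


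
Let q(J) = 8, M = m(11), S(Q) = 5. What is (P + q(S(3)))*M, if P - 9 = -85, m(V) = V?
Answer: -748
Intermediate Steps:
M = 11
P = -76 (P = 9 - 85 = -76)
(P + q(S(3)))*M = (-76 + 8)*11 = -68*11 = -748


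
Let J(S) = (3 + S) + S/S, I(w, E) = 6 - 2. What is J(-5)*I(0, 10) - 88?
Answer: -92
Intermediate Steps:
I(w, E) = 4
J(S) = 4 + S (J(S) = (3 + S) + 1 = 4 + S)
J(-5)*I(0, 10) - 88 = (4 - 5)*4 - 88 = -1*4 - 88 = -4 - 88 = -92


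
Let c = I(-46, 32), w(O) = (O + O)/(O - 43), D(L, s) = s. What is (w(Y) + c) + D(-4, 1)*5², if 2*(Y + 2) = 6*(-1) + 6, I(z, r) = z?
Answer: -941/45 ≈ -20.911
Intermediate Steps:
Y = -2 (Y = -2 + (6*(-1) + 6)/2 = -2 + (-6 + 6)/2 = -2 + (½)*0 = -2 + 0 = -2)
w(O) = 2*O/(-43 + O) (w(O) = (2*O)/(-43 + O) = 2*O/(-43 + O))
c = -46
(w(Y) + c) + D(-4, 1)*5² = (2*(-2)/(-43 - 2) - 46) + 1*5² = (2*(-2)/(-45) - 46) + 1*25 = (2*(-2)*(-1/45) - 46) + 25 = (4/45 - 46) + 25 = -2066/45 + 25 = -941/45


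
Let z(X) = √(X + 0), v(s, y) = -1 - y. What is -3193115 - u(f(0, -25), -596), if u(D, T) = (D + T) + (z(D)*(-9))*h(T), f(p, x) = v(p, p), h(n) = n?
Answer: -3192518 - 5364*I ≈ -3.1925e+6 - 5364.0*I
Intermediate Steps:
z(X) = √X
f(p, x) = -1 - p
u(D, T) = D + T - 9*T*√D (u(D, T) = (D + T) + (√D*(-9))*T = (D + T) + (-9*√D)*T = (D + T) - 9*T*√D = D + T - 9*T*√D)
-3193115 - u(f(0, -25), -596) = -3193115 - ((-1 - 1*0) - 596 - 9*(-596)*√(-1 - 1*0)) = -3193115 - ((-1 + 0) - 596 - 9*(-596)*√(-1 + 0)) = -3193115 - (-1 - 596 - 9*(-596)*√(-1)) = -3193115 - (-1 - 596 - 9*(-596)*I) = -3193115 - (-1 - 596 + 5364*I) = -3193115 - (-597 + 5364*I) = -3193115 + (597 - 5364*I) = -3192518 - 5364*I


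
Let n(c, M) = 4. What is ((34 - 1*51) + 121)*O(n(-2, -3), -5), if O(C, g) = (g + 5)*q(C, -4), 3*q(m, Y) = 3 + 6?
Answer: 0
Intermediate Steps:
q(m, Y) = 3 (q(m, Y) = (3 + 6)/3 = (1/3)*9 = 3)
O(C, g) = 15 + 3*g (O(C, g) = (g + 5)*3 = (5 + g)*3 = 15 + 3*g)
((34 - 1*51) + 121)*O(n(-2, -3), -5) = ((34 - 1*51) + 121)*(15 + 3*(-5)) = ((34 - 51) + 121)*(15 - 15) = (-17 + 121)*0 = 104*0 = 0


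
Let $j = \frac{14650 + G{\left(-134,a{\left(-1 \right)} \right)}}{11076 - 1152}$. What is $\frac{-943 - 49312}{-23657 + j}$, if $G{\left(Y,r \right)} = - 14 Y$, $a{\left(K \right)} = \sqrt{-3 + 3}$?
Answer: $\frac{249365310}{117377771} \approx 2.1245$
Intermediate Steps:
$a{\left(K \right)} = 0$ ($a{\left(K \right)} = \sqrt{0} = 0$)
$j = \frac{8263}{4962}$ ($j = \frac{14650 - -1876}{11076 - 1152} = \frac{14650 + 1876}{11076 - 1152} = \frac{16526}{9924} = 16526 \cdot \frac{1}{9924} = \frac{8263}{4962} \approx 1.6653$)
$\frac{-943 - 49312}{-23657 + j} = \frac{-943 - 49312}{-23657 + \frac{8263}{4962}} = - \frac{50255}{- \frac{117377771}{4962}} = \left(-50255\right) \left(- \frac{4962}{117377771}\right) = \frac{249365310}{117377771}$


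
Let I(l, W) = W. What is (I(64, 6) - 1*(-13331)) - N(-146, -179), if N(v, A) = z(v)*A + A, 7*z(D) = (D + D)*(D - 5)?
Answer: 7987080/7 ≈ 1.1410e+6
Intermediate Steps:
z(D) = 2*D*(-5 + D)/7 (z(D) = ((D + D)*(D - 5))/7 = ((2*D)*(-5 + D))/7 = (2*D*(-5 + D))/7 = 2*D*(-5 + D)/7)
N(v, A) = A + 2*A*v*(-5 + v)/7 (N(v, A) = (2*v*(-5 + v)/7)*A + A = 2*A*v*(-5 + v)/7 + A = A + 2*A*v*(-5 + v)/7)
(I(64, 6) - 1*(-13331)) - N(-146, -179) = (6 - 1*(-13331)) - (-179)*(7 + 2*(-146)*(-5 - 146))/7 = (6 + 13331) - (-179)*(7 + 2*(-146)*(-151))/7 = 13337 - (-179)*(7 + 44092)/7 = 13337 - (-179)*44099/7 = 13337 - 1*(-7893721/7) = 13337 + 7893721/7 = 7987080/7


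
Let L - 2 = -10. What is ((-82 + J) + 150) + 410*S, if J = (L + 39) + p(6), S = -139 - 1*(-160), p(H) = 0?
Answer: 8709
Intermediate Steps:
L = -8 (L = 2 - 10 = -8)
S = 21 (S = -139 + 160 = 21)
J = 31 (J = (-8 + 39) + 0 = 31 + 0 = 31)
((-82 + J) + 150) + 410*S = ((-82 + 31) + 150) + 410*21 = (-51 + 150) + 8610 = 99 + 8610 = 8709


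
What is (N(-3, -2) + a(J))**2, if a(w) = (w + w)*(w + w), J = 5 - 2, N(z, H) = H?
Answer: 1156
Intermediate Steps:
J = 3
a(w) = 4*w**2 (a(w) = (2*w)*(2*w) = 4*w**2)
(N(-3, -2) + a(J))**2 = (-2 + 4*3**2)**2 = (-2 + 4*9)**2 = (-2 + 36)**2 = 34**2 = 1156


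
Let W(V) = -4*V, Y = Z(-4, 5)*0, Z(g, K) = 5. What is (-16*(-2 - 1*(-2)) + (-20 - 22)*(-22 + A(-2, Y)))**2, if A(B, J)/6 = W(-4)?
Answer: 9659664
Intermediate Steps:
Y = 0 (Y = 5*0 = 0)
A(B, J) = 96 (A(B, J) = 6*(-4*(-4)) = 6*16 = 96)
(-16*(-2 - 1*(-2)) + (-20 - 22)*(-22 + A(-2, Y)))**2 = (-16*(-2 - 1*(-2)) + (-20 - 22)*(-22 + 96))**2 = (-16*(-2 + 2) - 42*74)**2 = (-16*0 - 3108)**2 = (-1*0 - 3108)**2 = (0 - 3108)**2 = (-3108)**2 = 9659664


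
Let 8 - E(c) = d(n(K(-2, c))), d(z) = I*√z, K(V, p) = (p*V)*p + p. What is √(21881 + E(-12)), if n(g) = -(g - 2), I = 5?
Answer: √(21889 - 5*√302) ≈ 147.66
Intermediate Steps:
K(V, p) = p + V*p² (K(V, p) = (V*p)*p + p = V*p² + p = p + V*p²)
n(g) = 2 - g (n(g) = -(-2 + g) = 2 - g)
d(z) = 5*√z
E(c) = 8 - 5*√(2 - c*(1 - 2*c))
√(21881 + E(-12)) = √(21881 + (8 - 5*√(2 - 1*(-12)*(1 - 2*(-12))))) = √(21881 + (8 - 5*√(2 - 1*(-12)*(1 + 24)))) = √(21881 + (8 - 5*√(2 - 1*(-12)*25))) = √(21881 + (8 - 5*√(2 + 300))) = √(21881 + (8 - 5*√302)) = √(21889 - 5*√302)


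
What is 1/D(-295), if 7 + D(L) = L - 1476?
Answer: -1/1778 ≈ -0.00056243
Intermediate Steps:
D(L) = -1483 + L (D(L) = -7 + (L - 1476) = -7 + (-1476 + L) = -1483 + L)
1/D(-295) = 1/(-1483 - 295) = 1/(-1778) = -1/1778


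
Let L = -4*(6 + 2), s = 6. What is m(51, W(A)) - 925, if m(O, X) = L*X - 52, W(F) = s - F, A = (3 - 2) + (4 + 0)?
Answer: -1009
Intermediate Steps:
A = 5 (A = 1 + 4 = 5)
L = -32 (L = -4*8 = -32)
W(F) = 6 - F
m(O, X) = -52 - 32*X (m(O, X) = -32*X - 52 = -52 - 32*X)
m(51, W(A)) - 925 = (-52 - 32*(6 - 1*5)) - 925 = (-52 - 32*(6 - 5)) - 925 = (-52 - 32*1) - 925 = (-52 - 32) - 925 = -84 - 925 = -1009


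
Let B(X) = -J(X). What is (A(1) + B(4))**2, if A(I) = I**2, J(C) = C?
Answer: 9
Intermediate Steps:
B(X) = -X
(A(1) + B(4))**2 = (1**2 - 1*4)**2 = (1 - 4)**2 = (-3)**2 = 9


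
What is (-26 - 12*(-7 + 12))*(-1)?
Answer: 86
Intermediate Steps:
(-26 - 12*(-7 + 12))*(-1) = (-26 - 12*5)*(-1) = (-26 - 60)*(-1) = -86*(-1) = 86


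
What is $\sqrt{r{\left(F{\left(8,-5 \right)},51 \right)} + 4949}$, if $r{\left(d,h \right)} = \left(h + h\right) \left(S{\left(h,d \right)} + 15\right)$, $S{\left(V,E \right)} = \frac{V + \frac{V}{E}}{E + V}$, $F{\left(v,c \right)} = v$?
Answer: $\frac{\sqrt{91594727}}{118} \approx 81.106$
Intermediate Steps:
$S{\left(V,E \right)} = \frac{V + \frac{V}{E}}{E + V}$
$r{\left(d,h \right)} = 2 h \left(15 + \frac{h \left(1 + d\right)}{d \left(d + h\right)}\right)$ ($r{\left(d,h \right)} = \left(h + h\right) \left(\frac{h \left(1 + d\right)}{d \left(d + h\right)} + 15\right) = 2 h \left(15 + \frac{h \left(1 + d\right)}{d \left(d + h\right)}\right)$)
$\sqrt{r{\left(F{\left(8,-5 \right)},51 \right)} + 4949} = \sqrt{2 \cdot 51 \cdot \frac{1}{8} \frac{1}{8 + 51} \left(51 \left(1 + 8\right) + 15 \cdot 8 \left(8 + 51\right)\right) + 4949} = \sqrt{2 \cdot 51 \cdot \frac{1}{8} \cdot \frac{1}{59} \left(51 \cdot 9 + 15 \cdot 8 \cdot 59\right) + 4949} = \sqrt{2 \cdot 51 \cdot \frac{1}{8} \cdot \frac{1}{59} \left(459 + 7080\right) + 4949} = \sqrt{2 \cdot 51 \cdot \frac{1}{8} \cdot \frac{1}{59} \cdot 7539 + 4949} = \sqrt{\frac{384489}{236} + 4949} = \sqrt{\frac{1552453}{236}} = \frac{\sqrt{91594727}}{118}$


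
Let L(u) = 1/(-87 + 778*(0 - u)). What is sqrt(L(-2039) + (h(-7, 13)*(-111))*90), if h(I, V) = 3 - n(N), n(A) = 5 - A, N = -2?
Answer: sqrt(100547548805585255)/1586255 ≈ 199.90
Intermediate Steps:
h(I, V) = -4 (h(I, V) = 3 - (5 - 1*(-2)) = 3 - (5 + 2) = 3 - 1*7 = 3 - 7 = -4)
L(u) = 1/(-87 - 778*u) (L(u) = 1/(-87 + 778*(-u)) = 1/(-87 - 778*u))
sqrt(L(-2039) + (h(-7, 13)*(-111))*90) = sqrt(-1/(87 + 778*(-2039)) - 4*(-111)*90) = sqrt(-1/(87 - 1586342) + 444*90) = sqrt(-1/(-1586255) + 39960) = sqrt(-1*(-1/1586255) + 39960) = sqrt(1/1586255 + 39960) = sqrt(63386749801/1586255) = sqrt(100547548805585255)/1586255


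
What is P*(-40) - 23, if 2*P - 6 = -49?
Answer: 837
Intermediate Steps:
P = -43/2 (P = 3 + (½)*(-49) = 3 - 49/2 = -43/2 ≈ -21.500)
P*(-40) - 23 = -43/2*(-40) - 23 = 860 - 23 = 837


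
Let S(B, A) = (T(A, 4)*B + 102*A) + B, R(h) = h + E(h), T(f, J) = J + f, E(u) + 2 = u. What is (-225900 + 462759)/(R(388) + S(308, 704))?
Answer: 236859/290954 ≈ 0.81408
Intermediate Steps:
E(u) = -2 + u
R(h) = -2 + 2*h (R(h) = h + (-2 + h) = -2 + 2*h)
S(B, A) = B + 102*A + B*(4 + A) (S(B, A) = ((4 + A)*B + 102*A) + B = (B*(4 + A) + 102*A) + B = (102*A + B*(4 + A)) + B = B + 102*A + B*(4 + A))
(-225900 + 462759)/(R(388) + S(308, 704)) = (-225900 + 462759)/((-2 + 2*388) + (308 + 102*704 + 308*(4 + 704))) = 236859/((-2 + 776) + (308 + 71808 + 308*708)) = 236859/(774 + (308 + 71808 + 218064)) = 236859/(774 + 290180) = 236859/290954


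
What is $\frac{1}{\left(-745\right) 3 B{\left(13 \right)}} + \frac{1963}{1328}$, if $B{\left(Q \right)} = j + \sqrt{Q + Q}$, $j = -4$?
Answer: $\frac{21933869}{14840400} - \frac{\sqrt{26}}{22350} \approx 1.4778$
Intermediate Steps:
$B{\left(Q \right)} = -4 + \sqrt{2} \sqrt{Q}$ ($B{\left(Q \right)} = -4 + \sqrt{Q + Q} = -4 + \sqrt{2 Q} = -4 + \sqrt{2} \sqrt{Q}$)
$\frac{1}{\left(-745\right) 3 B{\left(13 \right)}} + \frac{1963}{1328} = \frac{1}{\left(-745\right) 3 \left(-4 + \sqrt{2} \sqrt{13}\right)} + \frac{1963}{1328} = - \frac{1}{745 \cdot 3 \left(-4 + \sqrt{26}\right)} + 1963 \cdot \frac{1}{1328} = - \frac{1}{745 \left(-12 + 3 \sqrt{26}\right)} + \frac{1963}{1328} = \frac{1963}{1328} - \frac{1}{745 \left(-12 + 3 \sqrt{26}\right)}$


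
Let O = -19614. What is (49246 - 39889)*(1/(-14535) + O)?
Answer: -889194122429/4845 ≈ -1.8353e+8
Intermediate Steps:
(49246 - 39889)*(1/(-14535) + O) = (49246 - 39889)*(1/(-14535) - 19614) = 9357*(-1/14535 - 19614) = 9357*(-285089491/14535) = -889194122429/4845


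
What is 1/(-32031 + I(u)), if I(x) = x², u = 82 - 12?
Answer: -1/27131 ≈ -3.6858e-5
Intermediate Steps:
u = 70
1/(-32031 + I(u)) = 1/(-32031 + 70²) = 1/(-32031 + 4900) = 1/(-27131) = -1/27131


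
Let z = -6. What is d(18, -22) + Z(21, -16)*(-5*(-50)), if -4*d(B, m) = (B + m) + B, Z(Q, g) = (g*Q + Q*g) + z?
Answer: -339007/2 ≈ -1.6950e+5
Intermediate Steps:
Z(Q, g) = -6 + 2*Q*g (Z(Q, g) = (g*Q + Q*g) - 6 = (Q*g + Q*g) - 6 = 2*Q*g - 6 = -6 + 2*Q*g)
d(B, m) = -B/2 - m/4 (d(B, m) = -((B + m) + B)/4 = -(m + 2*B)/4 = -B/2 - m/4)
d(18, -22) + Z(21, -16)*(-5*(-50)) = (-1/2*18 - 1/4*(-22)) + (-6 + 2*21*(-16))*(-5*(-50)) = (-9 + 11/2) + (-6 - 672)*250 = -7/2 - 678*250 = -7/2 - 169500 = -339007/2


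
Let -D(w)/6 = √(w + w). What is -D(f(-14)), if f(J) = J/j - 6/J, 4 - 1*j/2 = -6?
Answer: 6*I*√665/35 ≈ 4.4207*I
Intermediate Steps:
j = 20 (j = 8 - 2*(-6) = 8 + 12 = 20)
f(J) = -6/J + J/20 (f(J) = J/20 - 6/J = -6/J + J/20)
D(w) = -6*√2*√w (D(w) = -6*√(w + w) = -6*√2*√w)
-D(f(-14)) = -(-6)*√2*√(-6/(-14) + (1/20)*(-14)) = -(-6)*√2*√(-6*(-1/14) - 7/10) = -(-6)*√2*√(3/7 - 7/10) = -(-6)*√2*√(-19/70) = -(-6)*√2*I*√1330/70 = -(-6)*I*√665/35 = 6*I*√665/35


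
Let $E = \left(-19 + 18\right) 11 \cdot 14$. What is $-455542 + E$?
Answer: $-455696$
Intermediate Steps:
$E = -154$ ($E = \left(-1\right) 11 \cdot 14 = \left(-11\right) 14 = -154$)
$-455542 + E = -455542 - 154 = -455696$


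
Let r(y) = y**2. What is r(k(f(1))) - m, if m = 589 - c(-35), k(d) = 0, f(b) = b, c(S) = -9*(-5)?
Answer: -544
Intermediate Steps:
c(S) = 45
m = 544 (m = 589 - 1*45 = 589 - 45 = 544)
r(k(f(1))) - m = 0**2 - 1*544 = 0 - 544 = -544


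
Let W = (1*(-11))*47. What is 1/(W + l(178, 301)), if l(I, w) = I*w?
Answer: 1/53061 ≈ 1.8846e-5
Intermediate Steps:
W = -517 (W = -11*47 = -517)
1/(W + l(178, 301)) = 1/(-517 + 178*301) = 1/(-517 + 53578) = 1/53061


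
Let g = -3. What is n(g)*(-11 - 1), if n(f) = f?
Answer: 36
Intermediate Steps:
n(g)*(-11 - 1) = -3*(-11 - 1) = -3*(-12) = 36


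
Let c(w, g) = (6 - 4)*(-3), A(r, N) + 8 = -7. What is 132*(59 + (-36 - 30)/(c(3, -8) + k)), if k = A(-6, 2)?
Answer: 57420/7 ≈ 8202.9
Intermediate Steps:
A(r, N) = -15 (A(r, N) = -8 - 7 = -15)
c(w, g) = -6 (c(w, g) = 2*(-3) = -6)
k = -15
132*(59 + (-36 - 30)/(c(3, -8) + k)) = 132*(59 + (-36 - 30)/(-6 - 15)) = 132*(59 - 66/(-21)) = 132*(59 - 66*(-1/21)) = 132*(59 + 22/7) = 132*(435/7) = 57420/7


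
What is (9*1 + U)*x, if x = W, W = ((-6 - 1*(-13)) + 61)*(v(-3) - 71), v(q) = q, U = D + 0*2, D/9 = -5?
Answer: 181152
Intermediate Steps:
D = -45 (D = 9*(-5) = -45)
U = -45 (U = -45 + 0*2 = -45 + 0 = -45)
W = -5032 (W = ((-6 - 1*(-13)) + 61)*(-3 - 71) = ((-6 + 13) + 61)*(-74) = (7 + 61)*(-74) = 68*(-74) = -5032)
x = -5032
(9*1 + U)*x = (9*1 - 45)*(-5032) = (9 - 45)*(-5032) = -36*(-5032) = 181152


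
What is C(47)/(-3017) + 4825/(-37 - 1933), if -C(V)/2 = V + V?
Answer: -2837333/1188698 ≈ -2.3869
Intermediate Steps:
C(V) = -4*V (C(V) = -2*(V + V) = -4*V)
C(47)/(-3017) + 4825/(-37 - 1933) = -4*47/(-3017) + 4825/(-37 - 1933) = -188*(-1/3017) + 4825/(-1970) = 188/3017 + 4825*(-1/1970) = 188/3017 - 965/394 = -2837333/1188698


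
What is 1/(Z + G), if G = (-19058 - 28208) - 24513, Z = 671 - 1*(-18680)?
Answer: -1/52428 ≈ -1.9074e-5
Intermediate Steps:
Z = 19351 (Z = 671 + 18680 = 19351)
G = -71779 (G = -47266 - 24513 = -71779)
1/(Z + G) = 1/(19351 - 71779) = 1/(-52428) = -1/52428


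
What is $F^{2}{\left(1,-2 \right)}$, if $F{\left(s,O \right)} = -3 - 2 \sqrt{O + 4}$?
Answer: $17 + 12 \sqrt{2} \approx 33.971$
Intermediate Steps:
$F{\left(s,O \right)} = -3 - 2 \sqrt{4 + O}$
$F^{2}{\left(1,-2 \right)} = \left(-3 - 2 \sqrt{4 - 2}\right)^{2} = \left(-3 - 2 \sqrt{2}\right)^{2}$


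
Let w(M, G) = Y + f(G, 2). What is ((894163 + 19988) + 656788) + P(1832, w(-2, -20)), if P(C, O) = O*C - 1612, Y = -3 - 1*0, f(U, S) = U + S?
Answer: 1530855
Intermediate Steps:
f(U, S) = S + U
Y = -3 (Y = -3 + 0 = -3)
w(M, G) = -1 + G (w(M, G) = -3 + (2 + G) = -1 + G)
P(C, O) = -1612 + C*O (P(C, O) = C*O - 1612 = -1612 + C*O)
((894163 + 19988) + 656788) + P(1832, w(-2, -20)) = ((894163 + 19988) + 656788) + (-1612 + 1832*(-1 - 20)) = (914151 + 656788) + (-1612 + 1832*(-21)) = 1570939 + (-1612 - 38472) = 1570939 - 40084 = 1530855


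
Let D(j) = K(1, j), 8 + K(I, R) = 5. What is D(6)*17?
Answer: -51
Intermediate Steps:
K(I, R) = -3 (K(I, R) = -8 + 5 = -3)
D(j) = -3
D(6)*17 = -3*17 = -51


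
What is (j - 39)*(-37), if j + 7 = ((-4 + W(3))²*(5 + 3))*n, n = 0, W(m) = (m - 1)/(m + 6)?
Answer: 1702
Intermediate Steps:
W(m) = (-1 + m)/(6 + m)
j = -7 (j = -7 + ((-4 + (-1 + 3)/(6 + 3))²*(5 + 3))*0 = -7 + ((-4 + 2/9)²*8)*0 = -7 + ((-34/9)²*8)*0 = -7 + ((1156/81)*8)*0 = -7 + (9248/81)*0 = -7 + 0 = -7)
(j - 39)*(-37) = (-7 - 39)*(-37) = -46*(-37) = 1702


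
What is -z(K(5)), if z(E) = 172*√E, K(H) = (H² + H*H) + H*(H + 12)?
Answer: -516*√15 ≈ -1998.5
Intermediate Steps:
K(H) = 2*H² + H*(12 + H) (K(H) = (H² + H²) + H*(12 + H) = 2*H² + H*(12 + H))
-z(K(5)) = -172*√(3*5*(4 + 5)) = -172*√(3*5*9) = -172*√135 = -172*3*√15 = -516*√15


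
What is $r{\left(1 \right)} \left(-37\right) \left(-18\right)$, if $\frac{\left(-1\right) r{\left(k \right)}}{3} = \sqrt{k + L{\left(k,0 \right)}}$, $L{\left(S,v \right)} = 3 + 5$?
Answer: $-5994$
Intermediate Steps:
$L{\left(S,v \right)} = 8$
$r{\left(k \right)} = - 3 \sqrt{8 + k}$ ($r{\left(k \right)} = - 3 \sqrt{k + 8} = - 3 \sqrt{8 + k}$)
$r{\left(1 \right)} \left(-37\right) \left(-18\right) = - 3 \sqrt{8 + 1} \left(-37\right) \left(-18\right) = - 3 \sqrt{9} \left(-37\right) \left(-18\right) = \left(-3\right) 3 \left(-37\right) \left(-18\right) = \left(-9\right) \left(-37\right) \left(-18\right) = 333 \left(-18\right) = -5994$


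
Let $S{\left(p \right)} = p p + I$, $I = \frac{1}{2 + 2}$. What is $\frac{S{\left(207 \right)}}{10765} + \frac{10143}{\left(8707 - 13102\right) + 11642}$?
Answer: $\frac{1678871639}{312055820} \approx 5.38$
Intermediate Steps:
$I = \frac{1}{4} \approx 0.25$
$S{\left(p \right)} = \frac{1}{4} + p^{2}$ ($S{\left(p \right)} = p p + \frac{1}{4} = p^{2} + \frac{1}{4} = \frac{1}{4} + p^{2}$)
$\frac{S{\left(207 \right)}}{10765} + \frac{10143}{\left(8707 - 13102\right) + 11642} = \frac{\frac{1}{4} + 207^{2}}{10765} + \frac{10143}{\left(8707 - 13102\right) + 11642} = \left(\frac{1}{4} + 42849\right) \frac{1}{10765} + \frac{10143}{-4395 + 11642} = \frac{171397}{4} \cdot \frac{1}{10765} + \frac{10143}{7247} = \frac{171397}{43060} + 10143 \cdot \frac{1}{7247} = \frac{171397}{43060} + \frac{10143}{7247} = \frac{1678871639}{312055820}$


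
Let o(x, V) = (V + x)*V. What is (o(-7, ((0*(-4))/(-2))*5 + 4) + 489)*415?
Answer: 197955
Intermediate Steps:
o(x, V) = V*(V + x)
(o(-7, ((0*(-4))/(-2))*5 + 4) + 489)*415 = ((((0*(-4))/(-2))*5 + 4)*((((0*(-4))/(-2))*5 + 4) - 7) + 489)*415 = (((0*(-½))*5 + 4)*(((0*(-½))*5 + 4) - 7) + 489)*415 = ((0*5 + 4)*((0*5 + 4) - 7) + 489)*415 = ((0 + 4)*((0 + 4) - 7) + 489)*415 = (4*(4 - 7) + 489)*415 = (4*(-3) + 489)*415 = (-12 + 489)*415 = 477*415 = 197955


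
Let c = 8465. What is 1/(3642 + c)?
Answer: 1/12107 ≈ 8.2597e-5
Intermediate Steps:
1/(3642 + c) = 1/(3642 + 8465) = 1/12107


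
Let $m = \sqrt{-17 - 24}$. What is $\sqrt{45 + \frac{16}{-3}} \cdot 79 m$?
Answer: $\frac{79 i \sqrt{14637}}{3} \approx 3185.9 i$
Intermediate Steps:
$m = i \sqrt{41}$ ($m = \sqrt{-41} = i \sqrt{41} \approx 6.4031 i$)
$\sqrt{45 + \frac{16}{-3}} \cdot 79 m = \sqrt{45 + \frac{16}{-3}} \cdot 79 i \sqrt{41} = \sqrt{45 + 16 \left(- \frac{1}{3}\right)} 79 i \sqrt{41} = \sqrt{45 - \frac{16}{3}} \cdot 79 i \sqrt{41} = \sqrt{\frac{119}{3}} \cdot 79 i \sqrt{41} = \frac{\sqrt{357}}{3} \cdot 79 i \sqrt{41} = \frac{79 \sqrt{357}}{3} i \sqrt{41} = \frac{79 i \sqrt{14637}}{3}$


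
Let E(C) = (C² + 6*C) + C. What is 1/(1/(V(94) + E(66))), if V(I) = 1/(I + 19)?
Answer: 544435/113 ≈ 4818.0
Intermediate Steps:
V(I) = 1/(19 + I)
E(C) = C² + 7*C
1/(1/(V(94) + E(66))) = 1/(1/(1/(19 + 94) + 66*(7 + 66))) = 1/(1/(1/113 + 66*73)) = 1/(1/(1/113 + 4818)) = 1/(1/(544435/113)) = 1/(113/544435) = 544435/113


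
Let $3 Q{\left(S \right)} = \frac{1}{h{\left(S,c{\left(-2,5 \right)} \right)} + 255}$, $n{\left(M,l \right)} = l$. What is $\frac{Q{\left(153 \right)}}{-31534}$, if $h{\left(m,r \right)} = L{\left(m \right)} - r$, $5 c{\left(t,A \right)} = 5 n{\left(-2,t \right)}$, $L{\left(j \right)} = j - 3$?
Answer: $- \frac{1}{38503014} \approx -2.5972 \cdot 10^{-8}$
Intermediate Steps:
$L{\left(j \right)} = -3 + j$
$c{\left(t,A \right)} = t$ ($c{\left(t,A \right)} = \frac{5 t}{5} = t$)
$h{\left(m,r \right)} = -3 + m - r$ ($h{\left(m,r \right)} = \left(-3 + m\right) - r = -3 + m - r$)
$Q{\left(S \right)} = \frac{1}{3 \left(254 + S\right)}$ ($Q{\left(S \right)} = \frac{1}{3 \left(\left(-3 + S - -2\right) + 255\right)} = \frac{1}{3 \left(\left(-3 + S + 2\right) + 255\right)} = \frac{1}{3 \left(\left(-1 + S\right) + 255\right)} = \frac{1}{3 \left(254 + S\right)}$)
$\frac{Q{\left(153 \right)}}{-31534} = \frac{\frac{1}{3} \frac{1}{254 + 153}}{-31534} = \frac{1}{3 \cdot 407} \left(- \frac{1}{31534}\right) = \frac{1}{3} \cdot \frac{1}{407} \left(- \frac{1}{31534}\right) = \frac{1}{1221} \left(- \frac{1}{31534}\right) = - \frac{1}{38503014}$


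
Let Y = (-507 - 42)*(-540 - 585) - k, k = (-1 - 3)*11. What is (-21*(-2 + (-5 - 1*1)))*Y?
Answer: 103768392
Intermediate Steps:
k = -44 (k = -4*11 = -44)
Y = 617669 (Y = (-507 - 42)*(-540 - 585) - 1*(-44) = -549*(-1125) + 44 = 617625 + 44 = 617669)
(-21*(-2 + (-5 - 1*1)))*Y = -21*(-2 + (-5 - 1*1))*617669 = -21*(-2 + (-5 - 1))*617669 = -21*(-2 - 6)*617669 = -21*(-8)*617669 = -1*(-168)*617669 = 168*617669 = 103768392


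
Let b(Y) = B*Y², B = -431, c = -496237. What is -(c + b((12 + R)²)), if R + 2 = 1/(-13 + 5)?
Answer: 18820071663/4096 ≈ 4.5947e+6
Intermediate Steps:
R = -17/8 (R = -2 + 1/(-13 + 5) = -2 + 1/(-8) = -2 - ⅛ = -17/8 ≈ -2.1250)
b(Y) = -431*Y²
-(c + b((12 + R)²)) = -(-496237 - 431*(12 - 17/8)⁴) = -(-496237 - 431*((79/8)²)²) = -(-496237 - 431*(6241/64)²) = -(-496237 - 431*38950081/4096) = -(-496237 - 16787484911/4096) = -1*(-18820071663/4096) = 18820071663/4096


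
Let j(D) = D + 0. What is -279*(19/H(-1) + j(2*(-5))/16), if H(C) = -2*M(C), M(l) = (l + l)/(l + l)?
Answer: 22599/8 ≈ 2824.9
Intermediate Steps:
M(l) = 1 (M(l) = (2*l)/((2*l)) = (2*l)*(1/(2*l)) = 1)
H(C) = -2 (H(C) = -2*1 = -2)
j(D) = D
-279*(19/H(-1) + j(2*(-5))/16) = -279*(19/(-2) + (2*(-5))/16) = -279*(19*(-½) - 10*1/16) = -279*(-19/2 - 5/8) = -279*(-81/8) = 22599/8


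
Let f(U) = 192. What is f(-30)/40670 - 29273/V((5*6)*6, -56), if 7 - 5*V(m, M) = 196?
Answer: 425192917/549045 ≈ 774.42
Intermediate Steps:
V(m, M) = -189/5 (V(m, M) = 7/5 - ⅕*196 = 7/5 - 196/5 = -189/5)
f(-30)/40670 - 29273/V((5*6)*6, -56) = 192/40670 - 29273/(-189/5) = 192*(1/40670) - 29273*(-5/189) = 96/20335 + 146365/189 = 425192917/549045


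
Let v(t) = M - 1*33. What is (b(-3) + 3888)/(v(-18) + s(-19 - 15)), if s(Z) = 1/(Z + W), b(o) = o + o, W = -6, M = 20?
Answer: -155280/521 ≈ -298.04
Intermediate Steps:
b(o) = 2*o
v(t) = -13 (v(t) = 20 - 1*33 = 20 - 33 = -13)
s(Z) = 1/(-6 + Z) (s(Z) = 1/(Z - 6) = 1/(-6 + Z))
(b(-3) + 3888)/(v(-18) + s(-19 - 15)) = (2*(-3) + 3888)/(-13 + 1/(-6 + (-19 - 15))) = (-6 + 3888)/(-13 + 1/(-6 - 34)) = 3882/(-13 + 1/(-40)) = 3882/(-13 - 1/40) = 3882/(-521/40) = 3882*(-40/521) = -155280/521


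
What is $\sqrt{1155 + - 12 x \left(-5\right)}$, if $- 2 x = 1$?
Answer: $15 \sqrt{5} \approx 33.541$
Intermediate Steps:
$x = - \frac{1}{2}$ ($x = \left(- \frac{1}{2}\right) 1 = - \frac{1}{2} \approx -0.5$)
$\sqrt{1155 + - 12 x \left(-5\right)} = \sqrt{1155 + \left(-12\right) \left(- \frac{1}{2}\right) \left(-5\right)} = \sqrt{1155 + 6 \left(-5\right)} = \sqrt{1155 - 30} = \sqrt{1125} = 15 \sqrt{5}$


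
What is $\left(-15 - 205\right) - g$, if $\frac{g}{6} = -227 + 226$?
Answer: $-214$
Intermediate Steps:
$g = -6$ ($g = 6 \left(-227 + 226\right) = 6 \left(-1\right) = -6$)
$\left(-15 - 205\right) - g = \left(-15 - 205\right) - -6 = -220 + 6 = -214$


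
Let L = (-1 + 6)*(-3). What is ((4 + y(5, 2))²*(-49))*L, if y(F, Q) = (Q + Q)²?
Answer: 294000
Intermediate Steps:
y(F, Q) = 4*Q² (y(F, Q) = (2*Q)² = 4*Q²)
L = -15 (L = 5*(-3) = -15)
((4 + y(5, 2))²*(-49))*L = ((4 + 4*2²)²*(-49))*(-15) = ((4 + 4*4)²*(-49))*(-15) = ((4 + 16)²*(-49))*(-15) = (20²*(-49))*(-15) = (400*(-49))*(-15) = -19600*(-15) = 294000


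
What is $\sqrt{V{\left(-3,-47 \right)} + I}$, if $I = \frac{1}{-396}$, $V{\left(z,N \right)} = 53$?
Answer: $\frac{\sqrt{230857}}{66} \approx 7.2799$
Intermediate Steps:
$I = - \frac{1}{396} \approx -0.0025253$
$\sqrt{V{\left(-3,-47 \right)} + I} = \sqrt{53 - \frac{1}{396}} = \sqrt{\frac{20987}{396}} = \frac{\sqrt{230857}}{66}$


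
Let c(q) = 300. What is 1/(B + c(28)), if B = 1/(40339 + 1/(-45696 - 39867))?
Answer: 3451525856/1035457842363 ≈ 0.0033333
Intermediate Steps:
B = 85563/3451525856 (B = 1/(40339 + 1/(-85563)) = 1/(40339 - 1/85563) = 1/(3451525856/85563) = 85563/3451525856 ≈ 2.4790e-5)
1/(B + c(28)) = 1/(85563/3451525856 + 300) = 1/(1035457842363/3451525856) = 3451525856/1035457842363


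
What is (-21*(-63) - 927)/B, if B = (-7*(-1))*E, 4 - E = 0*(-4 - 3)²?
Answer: 99/7 ≈ 14.143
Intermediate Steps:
E = 4 (E = 4 - 0*(-4 - 3)² = 4 - 0*(-7)² = 4 - 0*49 = 4 - 1*0 = 4 + 0 = 4)
B = 28 (B = -7*(-1)*4 = 7*4 = 28)
(-21*(-63) - 927)/B = (-21*(-63) - 927)/28 = (1323 - 927)*(1/28) = 396*(1/28) = 99/7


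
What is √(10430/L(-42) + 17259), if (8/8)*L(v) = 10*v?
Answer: √620430/6 ≈ 131.28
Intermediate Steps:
L(v) = 10*v
√(10430/L(-42) + 17259) = √(10430/((10*(-42))) + 17259) = √(10430/(-420) + 17259) = √(10430*(-1/420) + 17259) = √(-149/6 + 17259) = √(103405/6) = √620430/6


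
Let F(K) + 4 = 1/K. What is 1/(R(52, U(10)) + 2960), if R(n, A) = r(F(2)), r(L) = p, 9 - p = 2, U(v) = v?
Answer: 1/2967 ≈ 0.00033704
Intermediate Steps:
F(K) = -4 + 1/K
p = 7 (p = 9 - 1*2 = 9 - 2 = 7)
r(L) = 7
R(n, A) = 7
1/(R(52, U(10)) + 2960) = 1/(7 + 2960) = 1/2967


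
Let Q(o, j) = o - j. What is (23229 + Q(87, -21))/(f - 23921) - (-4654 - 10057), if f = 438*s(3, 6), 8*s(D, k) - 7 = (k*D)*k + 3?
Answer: 513676157/34921 ≈ 14710.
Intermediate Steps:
s(D, k) = 5/4 + D*k²/8 (s(D, k) = 7/8 + ((k*D)*k + 3)/8 = 7/8 + ((D*k)*k + 3)/8 = 7/8 + (D*k² + 3)/8 = 7/8 + (3 + D*k²)/8 = 7/8 + (3/8 + D*k²/8) = 5/4 + D*k²/8)
f = 12921/2 (f = 438*(5/4 + (⅛)*3*6²) = 438*(5/4 + (⅛)*3*36) = 438*(5/4 + 27/2) = 438*(59/4) = 12921/2 ≈ 6460.5)
(23229 + Q(87, -21))/(f - 23921) - (-4654 - 10057) = (23229 + (87 - 1*(-21)))/(12921/2 - 23921) - (-4654 - 10057) = (23229 + (87 + 21))/(-34921/2) - 1*(-14711) = (23229 + 108)*(-2/34921) + 14711 = 23337*(-2/34921) + 14711 = -46674/34921 + 14711 = 513676157/34921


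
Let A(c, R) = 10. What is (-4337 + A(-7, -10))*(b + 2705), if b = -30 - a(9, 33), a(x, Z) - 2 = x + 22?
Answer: -11431934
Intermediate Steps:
a(x, Z) = 24 + x (a(x, Z) = 2 + (x + 22) = 2 + (22 + x) = 24 + x)
b = -63 (b = -30 - (24 + 9) = -30 - 1*33 = -30 - 33 = -63)
(-4337 + A(-7, -10))*(b + 2705) = (-4337 + 10)*(-63 + 2705) = -4327*2642 = -11431934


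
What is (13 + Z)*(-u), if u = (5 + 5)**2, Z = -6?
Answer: -700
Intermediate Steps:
u = 100 (u = 10**2 = 100)
(13 + Z)*(-u) = (13 - 6)*(-1*100) = 7*(-100) = -700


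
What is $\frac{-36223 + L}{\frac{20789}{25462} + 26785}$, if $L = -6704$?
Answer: $- \frac{364335758}{227340153} \approx -1.6026$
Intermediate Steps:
$\frac{-36223 + L}{\frac{20789}{25462} + 26785} = \frac{-36223 - 6704}{\frac{20789}{25462} + 26785} = - \frac{42927}{20789 \cdot \frac{1}{25462} + 26785} = - \frac{42927}{\frac{20789}{25462} + 26785} = - \frac{42927}{\frac{682020459}{25462}} = \left(-42927\right) \frac{25462}{682020459} = - \frac{364335758}{227340153}$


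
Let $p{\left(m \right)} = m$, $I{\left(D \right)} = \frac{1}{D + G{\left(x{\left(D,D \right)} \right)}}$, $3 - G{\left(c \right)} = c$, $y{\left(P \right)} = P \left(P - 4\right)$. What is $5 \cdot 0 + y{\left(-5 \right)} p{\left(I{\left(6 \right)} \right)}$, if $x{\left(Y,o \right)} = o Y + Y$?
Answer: $- \frac{15}{11} \approx -1.3636$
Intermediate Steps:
$y{\left(P \right)} = P \left(-4 + P\right)$
$x{\left(Y,o \right)} = Y + Y o$ ($x{\left(Y,o \right)} = Y o + Y = Y + Y o$)
$G{\left(c \right)} = 3 - c$
$I{\left(D \right)} = \frac{1}{3 + D - D \left(1 + D\right)}$ ($I{\left(D \right)} = \frac{1}{D - \left(-3 + D \left(1 + D\right)\right)} = \frac{1}{3 + D - D \left(1 + D\right)}$)
$5 \cdot 0 + y{\left(-5 \right)} p{\left(I{\left(6 \right)} \right)} = 5 \cdot 0 + - 5 \left(-4 - 5\right) \left(- \frac{1}{-3 + 6^{2}}\right) = 0 + \left(-5\right) \left(-9\right) \left(- \frac{1}{-3 + 36}\right) = 0 + 45 \left(- \frac{1}{33}\right) = 0 - \frac{15}{11} = - \frac{15}{11}$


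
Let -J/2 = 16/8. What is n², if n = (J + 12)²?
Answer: 4096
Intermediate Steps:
J = -4 (J = -32/8 = -2*2 = -4)
n = 64 (n = (-4 + 12)² = 8² = 64)
n² = 64² = 4096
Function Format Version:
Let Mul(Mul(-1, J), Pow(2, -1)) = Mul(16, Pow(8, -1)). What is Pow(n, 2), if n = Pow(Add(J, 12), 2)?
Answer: 4096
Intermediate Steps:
J = -4 (J = Mul(-2, Mul(16, Pow(8, -1))) = Mul(-2, Mul(16, Rational(1, 8))) = Mul(-2, 2) = -4)
n = 64 (n = Pow(Add(-4, 12), 2) = Pow(8, 2) = 64)
Pow(n, 2) = Pow(64, 2) = 4096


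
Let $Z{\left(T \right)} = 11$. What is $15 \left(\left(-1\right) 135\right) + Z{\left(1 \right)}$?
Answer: $-2014$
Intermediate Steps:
$15 \left(\left(-1\right) 135\right) + Z{\left(1 \right)} = 15 \left(\left(-1\right) 135\right) + 11 = 15 \left(-135\right) + 11 = -2025 + 11 = -2014$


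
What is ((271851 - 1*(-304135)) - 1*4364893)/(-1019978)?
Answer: 3788907/1019978 ≈ 3.7147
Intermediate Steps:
((271851 - 1*(-304135)) - 1*4364893)/(-1019978) = ((271851 + 304135) - 4364893)*(-1/1019978) = (575986 - 4364893)*(-1/1019978) = -3788907*(-1/1019978) = 3788907/1019978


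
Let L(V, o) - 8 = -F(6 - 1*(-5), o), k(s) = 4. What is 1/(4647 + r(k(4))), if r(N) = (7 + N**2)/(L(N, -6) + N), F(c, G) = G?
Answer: 18/83669 ≈ 0.00021513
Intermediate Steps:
L(V, o) = 8 - o
r(N) = (7 + N**2)/(14 + N) (r(N) = (7 + N**2)/((8 - 1*(-6)) + N) = (7 + N**2)/((8 + 6) + N) = (7 + N**2)/(14 + N))
1/(4647 + r(k(4))) = 1/(4647 + (7 + 4**2)/(14 + 4)) = 1/(4647 + (7 + 16)/18) = 1/(4647 + (1/18)*23) = 1/(4647 + 23/18) = 1/(83669/18) = 18/83669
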